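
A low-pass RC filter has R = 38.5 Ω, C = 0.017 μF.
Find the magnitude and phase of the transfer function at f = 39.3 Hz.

Step 1 — Angular frequency: ω = 2π·39.3 = 246.9 rad/s.
Step 2 — Transfer function: H(jω) = 1/(1 + jωRC).
Step 3 — Denominator: 1 + jωRC = 1 + j·246.9·38.5·1.7e-08 = 1 + j0.0001616.
Step 4 — H = 1 - j0.0001616.
Step 5 — Magnitude: |H| = 1 (-0.0 dB); phase: φ = -0.0°.

|H| = 1 (-0.0 dB), φ = -0.0°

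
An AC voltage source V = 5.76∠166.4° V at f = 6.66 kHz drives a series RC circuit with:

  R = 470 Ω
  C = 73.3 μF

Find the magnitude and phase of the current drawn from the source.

Step 1 — Angular frequency: ω = 2π·f = 2π·6660 = 4.185e+04 rad/s.
Step 2 — Component impedances:
  R: Z = R = 470 Ω
  C: Z = 1/(jωC) = -j/(ω·C) = 0 - j0.326 Ω
Step 3 — Series combination: Z_total = R + C = 470 - j0.326 Ω = 470∠-0.0° Ω.
Step 4 — Source phasor: V = 5.76∠166.4° V = -5.598 + j1.354 V.
Step 5 — Ohm's law: I = V / Z_total = (-5.598 + j1.354) / (470 - j0.326) = -0.01191 + j0.002873 A.
Step 6 — Convert to polar: |I| = 0.01226 A, ∠I = 166.4°.

I = 0.01226∠166.4° A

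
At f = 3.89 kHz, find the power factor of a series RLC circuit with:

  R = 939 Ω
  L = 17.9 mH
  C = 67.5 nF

Step 1 — Angular frequency: ω = 2π·f = 2π·3890 = 2.444e+04 rad/s.
Step 2 — Component impedances:
  R: Z = R = 939 Ω
  L: Z = jωL = j·2.444e+04·0.0179 = 0 + j437.5 Ω
  C: Z = 1/(jωC) = -j/(ω·C) = 0 - j606.1 Ω
Step 3 — Series combination: Z_total = R + L + C = 939 - j168.6 Ω = 954∠-10.2° Ω.
Step 4 — Power factor: PF = cos(φ) = Re(Z)/|Z| = 939/954 = 0.9843.
Step 5 — Type: Im(Z) = -168.6 ⇒ leading (phase φ = -10.2°).

PF = 0.9843 (leading, φ = -10.2°)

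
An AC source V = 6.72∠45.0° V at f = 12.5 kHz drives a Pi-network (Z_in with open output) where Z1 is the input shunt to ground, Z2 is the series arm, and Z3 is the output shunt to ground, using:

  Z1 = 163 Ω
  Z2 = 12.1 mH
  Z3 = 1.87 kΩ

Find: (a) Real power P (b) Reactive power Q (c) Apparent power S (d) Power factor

Step 1 — Angular frequency: ω = 2π·f = 2π·1.25e+04 = 7.854e+04 rad/s.
Step 2 — Component impedances:
  Z1: Z = R = 163 Ω
  Z2: Z = jωL = j·7.854e+04·0.0121 = 0 + j950.3 Ω
  Z3: Z = R = 1870 Ω
Step 3 — With open output, the series arm Z2 and the output shunt Z3 appear in series to ground: Z2 + Z3 = 1870 + j950.3 Ω.
Step 4 — Parallel with input shunt Z1: Z_in = Z1 || (Z2 + Z3) = 152.3 + j5.014 Ω = 152.4∠1.9° Ω.
Step 5 — Source phasor: V = 6.72∠45.0° V = 4.752 + j4.752 V.
Step 6 — Current: I = V / Z = 0.0322 + j0.03015 A = 0.04411∠43.1° A.
Step 7 — Complex power: S = V·I* = 0.2962 + j0.009753 VA.
Step 8 — Real power: P = Re(S) = 0.2962 W.
Step 9 — Reactive power: Q = Im(S) = 0.009753 VAR.
Step 10 — Apparent power: |S| = 0.2964 VA.
Step 11 — Power factor: PF = P/|S| = 0.9995 (lagging).

(a) P = 0.2962 W  (b) Q = 0.009753 VAR  (c) S = 0.2964 VA  (d) PF = 0.9995 (lagging)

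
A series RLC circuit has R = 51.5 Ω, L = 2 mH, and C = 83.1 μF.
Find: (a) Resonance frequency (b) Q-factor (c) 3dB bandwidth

Step 1 — Resonance: ω₀ = 1/√(LC) = 1/√(0.002·8.31e-05) = 2453 rad/s.
Step 2 — f₀ = ω₀/(2π) = 390.4 Hz.
Step 3 — Series Q: Q = ω₀L/R = 2453·0.002/51.5 = 0.09526.
Step 4 — Bandwidth: Δω = ω₀/Q = 2.575e+04 rad/s; BW = Δω/(2π) = 4098 Hz.

(a) f₀ = 390.4 Hz  (b) Q = 0.09526  (c) BW = 4098 Hz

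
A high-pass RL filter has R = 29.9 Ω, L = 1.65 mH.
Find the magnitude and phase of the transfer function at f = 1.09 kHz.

Step 1 — Angular frequency: ω = 2π·1090 = 6849 rad/s.
Step 2 — Transfer function: H(jω) = jωL/(R + jωL).
Step 3 — Numerator jωL = j·11.3; denominator R + jωL = 29.9 + j11.3.
Step 4 — H = 0.125 + j0.3307.
Step 5 — Magnitude: |H| = 0.3535 (-9.0 dB); phase: φ = 69.3°.

|H| = 0.3535 (-9.0 dB), φ = 69.3°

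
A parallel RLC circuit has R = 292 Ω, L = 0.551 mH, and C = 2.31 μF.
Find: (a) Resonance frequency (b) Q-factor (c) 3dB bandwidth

Step 1 — Resonance: ω₀ = 1/√(LC) = 1/√(0.000551·2.31e-06) = 2.803e+04 rad/s.
Step 2 — f₀ = ω₀/(2π) = 4461 Hz.
Step 3 — Parallel Q: Q = R/(ω₀L) = 292/(2.803e+04·0.000551) = 18.91.
Step 4 — Bandwidth: Δω = ω₀/Q = 1483 rad/s; BW = Δω/(2π) = 236 Hz.

(a) f₀ = 4461 Hz  (b) Q = 18.91  (c) BW = 236 Hz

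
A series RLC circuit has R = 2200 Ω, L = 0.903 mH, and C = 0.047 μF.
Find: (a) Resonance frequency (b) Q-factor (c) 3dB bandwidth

Step 1 — Resonance: ω₀ = 1/√(LC) = 1/√(0.000903·4.7e-08) = 1.535e+05 rad/s.
Step 2 — f₀ = ω₀/(2π) = 2.443e+04 Hz.
Step 3 — Series Q: Q = ω₀L/R = 1.535e+05·0.000903/2200 = 0.063.
Step 4 — Bandwidth: Δω = ω₀/Q = 2.436e+06 rad/s; BW = Δω/(2π) = 3.878e+05 Hz.

(a) f₀ = 2.443e+04 Hz  (b) Q = 0.063  (c) BW = 3.878e+05 Hz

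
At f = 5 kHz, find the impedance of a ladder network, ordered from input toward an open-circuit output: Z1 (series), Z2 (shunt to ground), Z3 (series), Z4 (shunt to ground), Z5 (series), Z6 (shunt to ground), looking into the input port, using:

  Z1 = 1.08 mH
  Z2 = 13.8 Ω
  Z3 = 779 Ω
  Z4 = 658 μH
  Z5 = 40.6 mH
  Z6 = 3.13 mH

Step 1 — Angular frequency: ω = 2π·f = 2π·5000 = 3.142e+04 rad/s.
Step 2 — Component impedances:
  Z1: Z = jωL = j·3.142e+04·0.00108 = 0 + j33.93 Ω
  Z2: Z = R = 13.8 Ω
  Z3: Z = R = 779 Ω
  Z4: Z = jωL = j·3.142e+04·0.000658 = 0 + j20.67 Ω
  Z5: Z = jωL = j·3.142e+04·0.0406 = 0 + j1275 Ω
  Z6: Z = jωL = j·3.142e+04·0.00313 = 0 + j98.33 Ω
Step 3 — Ladder network (open output): work backward from the far end, alternating series and parallel combinations. Z_in = 13.56 + j33.94 Ω = 36.54∠68.2° Ω.

Z = 13.56 + j33.94 Ω = 36.54∠68.2° Ω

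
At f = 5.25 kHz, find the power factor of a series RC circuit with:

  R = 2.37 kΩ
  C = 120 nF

Step 1 — Angular frequency: ω = 2π·f = 2π·5250 = 3.299e+04 rad/s.
Step 2 — Component impedances:
  R: Z = R = 2370 Ω
  C: Z = 1/(jωC) = -j/(ω·C) = 0 - j252.6 Ω
Step 3 — Series combination: Z_total = R + C = 2370 - j252.6 Ω = 2383∠-6.1° Ω.
Step 4 — Power factor: PF = cos(φ) = Re(Z)/|Z| = 2370/2383.4 = 0.9944.
Step 5 — Type: Im(Z) = -252.6 ⇒ leading (phase φ = -6.1°).

PF = 0.9944 (leading, φ = -6.1°)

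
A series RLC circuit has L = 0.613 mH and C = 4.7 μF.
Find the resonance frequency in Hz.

Step 1 — Resonance condition Im(Z)=0 gives ω₀ = 1/√(LC).
Step 2 — ω₀ = 1/√(0.000613·4.7e-06) = 1.863e+04 rad/s.
Step 3 — f₀ = ω₀/(2π) = 2965 Hz.

f₀ = 2965 Hz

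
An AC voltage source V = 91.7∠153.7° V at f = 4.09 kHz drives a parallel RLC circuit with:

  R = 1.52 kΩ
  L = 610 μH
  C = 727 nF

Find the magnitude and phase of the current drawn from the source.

Step 1 — Angular frequency: ω = 2π·f = 2π·4090 = 2.57e+04 rad/s.
Step 2 — Component impedances:
  R: Z = R = 1520 Ω
  L: Z = jωL = j·2.57e+04·0.00061 = 0 + j15.68 Ω
  C: Z = 1/(jωC) = -j/(ω·C) = 0 - j53.53 Ω
Step 3 — Parallel combination: 1/Z_total = 1/R + 1/L + 1/C; Z_total = 0.3232 + j22.16 Ω = 22.17∠89.2° Ω.
Step 4 — Source phasor: V = 91.7∠153.7° V = -82.21 + j40.63 V.
Step 5 — Ohm's law: I = V / Z_total = (-82.21 + j40.63) / (0.3232 + j22.16) = 1.779 + j3.735 A.
Step 6 — Convert to polar: |I| = 4.137 A, ∠I = 64.5°.

I = 4.137∠64.5° A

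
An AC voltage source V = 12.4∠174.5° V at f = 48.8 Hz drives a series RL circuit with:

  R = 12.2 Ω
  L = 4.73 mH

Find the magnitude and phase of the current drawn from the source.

Step 1 — Angular frequency: ω = 2π·f = 2π·48.8 = 306.6 rad/s.
Step 2 — Component impedances:
  R: Z = R = 12.2 Ω
  L: Z = jωL = j·306.6·0.00473 = 0 + j1.45 Ω
Step 3 — Series combination: Z_total = R + L = 12.2 + j1.45 Ω = 12.29∠6.8° Ω.
Step 4 — Source phasor: V = 12.4∠174.5° V = -12.34 + j1.188 V.
Step 5 — Ohm's law: I = V / Z_total = (-12.34 + j1.188) / (12.2 + j1.45) = -0.9862 + j0.2147 A.
Step 6 — Convert to polar: |I| = 1.009 A, ∠I = 167.7°.

I = 1.009∠167.7° A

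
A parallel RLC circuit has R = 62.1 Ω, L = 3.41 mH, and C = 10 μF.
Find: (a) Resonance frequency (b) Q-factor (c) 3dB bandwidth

Step 1 — Resonance: ω₀ = 1/√(LC) = 1/√(0.00341·1e-05) = 5415 rad/s.
Step 2 — f₀ = ω₀/(2π) = 861.9 Hz.
Step 3 — Parallel Q: Q = R/(ω₀L) = 62.1/(5415·0.00341) = 3.363.
Step 4 — Bandwidth: Δω = ω₀/Q = 1610 rad/s; BW = Δω/(2π) = 256.3 Hz.

(a) f₀ = 861.9 Hz  (b) Q = 3.363  (c) BW = 256.3 Hz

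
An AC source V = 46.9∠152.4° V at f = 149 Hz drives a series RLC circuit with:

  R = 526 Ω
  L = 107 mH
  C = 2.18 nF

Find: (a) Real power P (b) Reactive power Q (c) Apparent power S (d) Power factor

Step 1 — Angular frequency: ω = 2π·f = 2π·149 = 936.2 rad/s.
Step 2 — Component impedances:
  R: Z = R = 526 Ω
  L: Z = jωL = j·936.2·0.107 = 0 + j100.2 Ω
  C: Z = 1/(jωC) = -j/(ω·C) = 0 - j4.9e+05 Ω
Step 3 — Series combination: Z_total = R + L + C = 526 - j4.899e+05 Ω = 4.899e+05∠-89.9° Ω.
Step 4 — Source phasor: V = 46.9∠152.4° V = -41.56 + j21.73 V.
Step 5 — Current: I = V / Z = -4.445e-05 - j8.48e-05 A = 9.574e-05∠-117.7° A.
Step 6 — Complex power: S = V·I* = 4.821e-06 - j0.00449 VA.
Step 7 — Real power: P = Re(S) = 4.821e-06 W.
Step 8 — Reactive power: Q = Im(S) = -0.00449 VAR.
Step 9 — Apparent power: |S| = 0.00449 VA.
Step 10 — Power factor: PF = P/|S| = 0.001074 (leading).

(a) P = 4.821e-06 W  (b) Q = -0.00449 VAR  (c) S = 0.00449 VA  (d) PF = 0.001074 (leading)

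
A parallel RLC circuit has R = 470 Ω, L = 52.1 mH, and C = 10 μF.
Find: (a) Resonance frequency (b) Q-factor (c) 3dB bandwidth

Step 1 — Resonance: ω₀ = 1/√(LC) = 1/√(0.0521·1e-05) = 1385 rad/s.
Step 2 — f₀ = ω₀/(2π) = 220.5 Hz.
Step 3 — Parallel Q: Q = R/(ω₀L) = 470/(1385·0.0521) = 6.511.
Step 4 — Bandwidth: Δω = ω₀/Q = 212.8 rad/s; BW = Δω/(2π) = 33.86 Hz.

(a) f₀ = 220.5 Hz  (b) Q = 6.511  (c) BW = 33.86 Hz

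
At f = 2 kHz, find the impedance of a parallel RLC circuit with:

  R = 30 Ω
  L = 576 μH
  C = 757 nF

Step 1 — Angular frequency: ω = 2π·f = 2π·2000 = 1.257e+04 rad/s.
Step 2 — Component impedances:
  R: Z = R = 30 Ω
  L: Z = jωL = j·1.257e+04·0.000576 = 0 + j7.238 Ω
  C: Z = 1/(jωC) = -j/(ω·C) = 0 - j105.1 Ω
Step 3 — Parallel combination: 1/Z_total = 1/R + 1/L + 1/C; Z_total = 1.888 + j7.284 Ω = 7.525∠75.5° Ω.

Z = 1.888 + j7.284 Ω = 7.525∠75.5° Ω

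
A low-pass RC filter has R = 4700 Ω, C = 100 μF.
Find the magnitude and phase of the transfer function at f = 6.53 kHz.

Step 1 — Angular frequency: ω = 2π·6530 = 4.103e+04 rad/s.
Step 2 — Transfer function: H(jω) = 1/(1 + jωRC).
Step 3 — Denominator: 1 + jωRC = 1 + j·4.103e+04·4700·0.0001 = 1 + j1.928e+04.
Step 4 — H = 2.689e-09 - j5.186e-05.
Step 5 — Magnitude: |H| = 5.186e-05 (-85.7 dB); phase: φ = -90.0°.

|H| = 5.186e-05 (-85.7 dB), φ = -90.0°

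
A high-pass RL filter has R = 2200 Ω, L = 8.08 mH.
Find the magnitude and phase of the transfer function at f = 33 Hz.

Step 1 — Angular frequency: ω = 2π·33 = 207.3 rad/s.
Step 2 — Transfer function: H(jω) = jωL/(R + jωL).
Step 3 — Numerator jωL = j·1.675; denominator R + jωL = 2200 + j1.675.
Step 4 — H = 5.799e-07 + j0.0007615.
Step 5 — Magnitude: |H| = 0.0007615 (-62.4 dB); phase: φ = 90.0°.

|H| = 0.0007615 (-62.4 dB), φ = 90.0°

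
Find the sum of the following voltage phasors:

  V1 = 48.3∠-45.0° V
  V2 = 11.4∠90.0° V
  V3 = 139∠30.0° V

Step 1 — Convert each phasor to rectangular form:
  V1 = 48.3·(cos(-45.0°) + j·sin(-45.0°)) = 34.15 - j34.15 V
  V2 = 11.4·(cos(90.0°) + j·sin(90.0°)) = 0 + j11.4 V
  V3 = 139·(cos(30.0°) + j·sin(30.0°)) = 120.4 + j69.5 V
Step 2 — Sum components: V_total = 154.5 + j46.75 V.
Step 3 — Convert to polar: |V_total| = 161.4 V, ∠V_total = 16.8°.

V_total = 161.4∠16.8° V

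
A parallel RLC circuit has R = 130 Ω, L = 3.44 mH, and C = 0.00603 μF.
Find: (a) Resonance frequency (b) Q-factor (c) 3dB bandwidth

Step 1 — Resonance: ω₀ = 1/√(LC) = 1/√(0.00344·6.03e-09) = 2.196e+05 rad/s.
Step 2 — f₀ = ω₀/(2π) = 3.494e+04 Hz.
Step 3 — Parallel Q: Q = R/(ω₀L) = 130/(2.196e+05·0.00344) = 0.1721.
Step 4 — Bandwidth: Δω = ω₀/Q = 1.276e+06 rad/s; BW = Δω/(2π) = 2.03e+05 Hz.

(a) f₀ = 3.494e+04 Hz  (b) Q = 0.1721  (c) BW = 2.03e+05 Hz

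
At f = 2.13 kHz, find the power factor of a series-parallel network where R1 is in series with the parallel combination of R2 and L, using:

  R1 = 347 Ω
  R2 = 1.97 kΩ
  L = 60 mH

Step 1 — Angular frequency: ω = 2π·f = 2π·2130 = 1.338e+04 rad/s.
Step 2 — Component impedances:
  R1: Z = R = 347 Ω
  R2: Z = R = 1970 Ω
  L: Z = jωL = j·1.338e+04·0.06 = 0 + j803 Ω
Step 3 — Parallel branch: R2 || L = 1/(1/R2 + 1/L) = 280.7 + j688.6 Ω.
Step 4 — Series with R1: Z_total = R1 + (R2 || L) = 627.7 + j688.6 Ω = 931.7∠47.6° Ω.
Step 5 — Power factor: PF = cos(φ) = Re(Z)/|Z| = 627.7/931.7 = 0.6737.
Step 6 — Type: Im(Z) = 688.6 ⇒ lagging (phase φ = 47.6°).

PF = 0.6737 (lagging, φ = 47.6°)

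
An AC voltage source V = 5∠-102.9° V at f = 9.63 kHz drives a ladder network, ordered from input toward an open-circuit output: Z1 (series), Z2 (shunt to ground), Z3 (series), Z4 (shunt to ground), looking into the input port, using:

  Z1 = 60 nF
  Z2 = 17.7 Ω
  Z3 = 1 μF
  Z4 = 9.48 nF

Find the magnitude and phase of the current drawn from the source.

Step 1 — Angular frequency: ω = 2π·f = 2π·9630 = 6.051e+04 rad/s.
Step 2 — Component impedances:
  Z1: Z = 1/(jωC) = -j/(ω·C) = 0 - j275.4 Ω
  Z2: Z = R = 17.7 Ω
  Z3: Z = 1/(jωC) = -j/(ω·C) = 0 - j16.53 Ω
  Z4: Z = 1/(jωC) = -j/(ω·C) = 0 - j1743 Ω
Step 3 — Ladder network (open output): work backward from the far end, alternating series and parallel combinations. Z_in = 17.7 - j275.6 Ω = 276.2∠-86.3° Ω.
Step 4 — Source phasor: V = 5∠-102.9° V = -1.116 - j4.874 V.
Step 5 — Ohm's law: I = V / Z_total = (-1.116 - j4.874) / (17.7 - j275.6) = 0.01735 - j0.005164 A.
Step 6 — Convert to polar: |I| = 0.0181 A, ∠I = -16.6°.

I = 0.0181∠-16.6° A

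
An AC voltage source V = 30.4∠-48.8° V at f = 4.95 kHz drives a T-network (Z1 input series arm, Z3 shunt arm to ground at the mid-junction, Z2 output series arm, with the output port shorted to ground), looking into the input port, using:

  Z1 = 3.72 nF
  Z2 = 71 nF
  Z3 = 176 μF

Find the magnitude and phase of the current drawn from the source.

Step 1 — Angular frequency: ω = 2π·f = 2π·4950 = 3.11e+04 rad/s.
Step 2 — Component impedances:
  Z1: Z = 1/(jωC) = -j/(ω·C) = 0 - j8643 Ω
  Z2: Z = 1/(jωC) = -j/(ω·C) = 0 - j452.9 Ω
  Z3: Z = 1/(jωC) = -j/(ω·C) = 0 - j0.1827 Ω
Step 3 — With the output port shorted to ground, the output series arm Z2 runs from the junction to ground; the shunt arm Z3 also runs from the junction to ground. They appear in parallel: Z3 || Z2 = 0 - j0.1826 Ω.
Step 4 — Series with input arm Z1: Z_in = Z1 + (Z3 || Z2) = 0 - j8643 Ω = 8643∠-90.0° Ω.
Step 5 — Source phasor: V = 30.4∠-48.8° V = 20.02 - j22.87 V.
Step 6 — Ohm's law: I = V / Z_total = (20.02 - j22.87) / (0 - j8643) = 0.002646 + j0.002317 A.
Step 7 — Convert to polar: |I| = 0.003517 A, ∠I = 41.2°.

I = 0.003517∠41.2° A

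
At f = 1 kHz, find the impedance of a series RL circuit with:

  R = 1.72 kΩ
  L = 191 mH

Step 1 — Angular frequency: ω = 2π·f = 2π·1000 = 6283 rad/s.
Step 2 — Component impedances:
  R: Z = R = 1720 Ω
  L: Z = jωL = j·6283·0.191 = 0 + j1200 Ω
Step 3 — Series combination: Z_total = R + L = 1720 + j1200 Ω = 2097∠34.9° Ω.

Z = 1720 + j1200 Ω = 2097∠34.9° Ω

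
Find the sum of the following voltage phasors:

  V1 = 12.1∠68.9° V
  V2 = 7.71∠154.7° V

Step 1 — Convert each phasor to rectangular form:
  V1 = 12.1·(cos(68.9°) + j·sin(68.9°)) = 4.356 + j11.29 V
  V2 = 7.71·(cos(154.7°) + j·sin(154.7°)) = -6.97 + j3.295 V
Step 2 — Sum components: V_total = -2.615 + j14.58 V.
Step 3 — Convert to polar: |V_total| = 14.82 V, ∠V_total = 100.2°.

V_total = 14.82∠100.2° V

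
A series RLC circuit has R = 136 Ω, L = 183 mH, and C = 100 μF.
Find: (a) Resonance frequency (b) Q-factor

Step 1 — Resonance condition Im(Z)=0 gives ω₀ = 1/√(LC).
Step 2 — ω₀ = 1/√(0.183·0.0001) = 233.8 rad/s.
Step 3 — f₀ = ω₀/(2π) = 37.2 Hz.
Step 4 — Series Q: Q = ω₀L/R = 233.8·0.183/136 = 0.3145.

(a) f₀ = 37.2 Hz  (b) Q = 0.3145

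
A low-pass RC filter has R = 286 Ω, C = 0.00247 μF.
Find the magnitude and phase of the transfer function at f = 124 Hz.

Step 1 — Angular frequency: ω = 2π·124 = 779.1 rad/s.
Step 2 — Transfer function: H(jω) = 1/(1 + jωRC).
Step 3 — Denominator: 1 + jωRC = 1 + j·779.1·286·2.47e-09 = 1 + j0.0005504.
Step 4 — H = 1 - j0.0005504.
Step 5 — Magnitude: |H| = 1 (-0.0 dB); phase: φ = -0.0°.

|H| = 1 (-0.0 dB), φ = -0.0°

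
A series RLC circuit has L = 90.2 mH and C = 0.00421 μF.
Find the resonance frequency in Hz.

Step 1 — Resonance condition Im(Z)=0 gives ω₀ = 1/√(LC).
Step 2 — ω₀ = 1/√(0.0902·4.21e-09) = 5.132e+04 rad/s.
Step 3 — f₀ = ω₀/(2π) = 8167 Hz.

f₀ = 8167 Hz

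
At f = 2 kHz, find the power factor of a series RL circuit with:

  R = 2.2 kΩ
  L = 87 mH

Step 1 — Angular frequency: ω = 2π·f = 2π·2000 = 1.257e+04 rad/s.
Step 2 — Component impedances:
  R: Z = R = 2200 Ω
  L: Z = jωL = j·1.257e+04·0.087 = 0 + j1093 Ω
Step 3 — Series combination: Z_total = R + L = 2200 + j1093 Ω = 2457∠26.4° Ω.
Step 4 — Power factor: PF = cos(φ) = Re(Z)/|Z| = 2200/2456.7 = 0.8955.
Step 5 — Type: Im(Z) = 1093 ⇒ lagging (phase φ = 26.4°).

PF = 0.8955 (lagging, φ = 26.4°)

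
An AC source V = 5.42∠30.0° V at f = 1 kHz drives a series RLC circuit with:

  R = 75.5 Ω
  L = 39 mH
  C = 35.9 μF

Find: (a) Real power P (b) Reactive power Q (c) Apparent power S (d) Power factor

Step 1 — Angular frequency: ω = 2π·f = 2π·1000 = 6283 rad/s.
Step 2 — Component impedances:
  R: Z = R = 75.5 Ω
  L: Z = jωL = j·6283·0.039 = 0 + j245 Ω
  C: Z = 1/(jωC) = -j/(ω·C) = 0 - j4.433 Ω
Step 3 — Series combination: Z_total = R + L + C = 75.5 + j240.6 Ω = 252.2∠72.6° Ω.
Step 4 — Source phasor: V = 5.42∠30.0° V = 4.694 + j2.71 V.
Step 5 — Current: I = V / Z = 0.01583 - j0.01454 A = 0.02149∠-42.6° A.
Step 6 — Complex power: S = V·I* = 0.03488 + j0.1111 VA.
Step 7 — Real power: P = Re(S) = 0.03488 W.
Step 8 — Reactive power: Q = Im(S) = 0.1111 VAR.
Step 9 — Apparent power: |S| = 0.1165 VA.
Step 10 — Power factor: PF = P/|S| = 0.2994 (lagging).

(a) P = 0.03488 W  (b) Q = 0.1111 VAR  (c) S = 0.1165 VA  (d) PF = 0.2994 (lagging)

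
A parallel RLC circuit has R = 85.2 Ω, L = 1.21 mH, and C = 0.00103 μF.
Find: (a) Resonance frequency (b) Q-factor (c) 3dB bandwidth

Step 1 — Resonance: ω₀ = 1/√(LC) = 1/√(0.00121·1.03e-09) = 8.958e+05 rad/s.
Step 2 — f₀ = ω₀/(2π) = 1.426e+05 Hz.
Step 3 — Parallel Q: Q = R/(ω₀L) = 85.2/(8.958e+05·0.00121) = 0.07861.
Step 4 — Bandwidth: Δω = ω₀/Q = 1.14e+07 rad/s; BW = Δω/(2π) = 1.814e+06 Hz.

(a) f₀ = 1.426e+05 Hz  (b) Q = 0.07861  (c) BW = 1.814e+06 Hz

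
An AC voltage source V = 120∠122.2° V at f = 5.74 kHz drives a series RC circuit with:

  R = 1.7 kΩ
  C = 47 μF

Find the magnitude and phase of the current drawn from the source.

Step 1 — Angular frequency: ω = 2π·f = 2π·5740 = 3.607e+04 rad/s.
Step 2 — Component impedances:
  R: Z = R = 1700 Ω
  C: Z = 1/(jωC) = -j/(ω·C) = 0 - j0.5899 Ω
Step 3 — Series combination: Z_total = R + C = 1700 - j0.5899 Ω = 1700∠-0.0° Ω.
Step 4 — Source phasor: V = 120∠122.2° V = -63.95 + j101.5 V.
Step 5 — Ohm's law: I = V / Z_total = (-63.95 + j101.5) / (1700 - j0.5899) = -0.03764 + j0.05972 A.
Step 6 — Convert to polar: |I| = 0.07059 A, ∠I = 122.2°.

I = 0.07059∠122.2° A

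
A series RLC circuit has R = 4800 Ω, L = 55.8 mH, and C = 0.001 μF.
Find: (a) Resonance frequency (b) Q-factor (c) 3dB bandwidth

Step 1 — Resonance: ω₀ = 1/√(LC) = 1/√(0.0558·1e-09) = 1.339e+05 rad/s.
Step 2 — f₀ = ω₀/(2π) = 2.131e+04 Hz.
Step 3 — Series Q: Q = ω₀L/R = 1.339e+05·0.0558/4800 = 1.556.
Step 4 — Bandwidth: Δω = ω₀/Q = 8.602e+04 rad/s; BW = Δω/(2π) = 1.369e+04 Hz.

(a) f₀ = 2.131e+04 Hz  (b) Q = 1.556  (c) BW = 1.369e+04 Hz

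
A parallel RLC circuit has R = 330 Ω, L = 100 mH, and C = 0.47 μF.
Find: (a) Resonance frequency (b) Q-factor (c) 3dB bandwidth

Step 1 — Resonance: ω₀ = 1/√(LC) = 1/√(0.1·4.7e-07) = 4613 rad/s.
Step 2 — f₀ = ω₀/(2π) = 734.1 Hz.
Step 3 — Parallel Q: Q = R/(ω₀L) = 330/(4613·0.1) = 0.7154.
Step 4 — Bandwidth: Δω = ω₀/Q = 6447 rad/s; BW = Δω/(2π) = 1026 Hz.

(a) f₀ = 734.1 Hz  (b) Q = 0.7154  (c) BW = 1026 Hz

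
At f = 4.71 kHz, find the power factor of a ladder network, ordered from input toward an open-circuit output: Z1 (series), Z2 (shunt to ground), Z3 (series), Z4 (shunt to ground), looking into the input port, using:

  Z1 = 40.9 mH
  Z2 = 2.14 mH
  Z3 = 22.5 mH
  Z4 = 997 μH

Step 1 — Angular frequency: ω = 2π·f = 2π·4710 = 2.959e+04 rad/s.
Step 2 — Component impedances:
  Z1: Z = jωL = j·2.959e+04·0.0409 = 0 + j1210 Ω
  Z2: Z = jωL = j·2.959e+04·0.00214 = 0 + j63.33 Ω
  Z3: Z = jωL = j·2.959e+04·0.0225 = 0 + j665.9 Ω
  Z4: Z = jωL = j·2.959e+04·0.000997 = 0 + j29.51 Ω
Step 3 — Ladder network (open output): work backward from the far end, alternating series and parallel combinations. Z_in = 0 + j1268 Ω = 1268∠90.0° Ω.
Step 4 — Power factor: PF = cos(φ) = Re(Z)/|Z| = 0/1268 = 0.
Step 5 — Type: Im(Z) = 1268 ⇒ lagging (phase φ = 90.0°).

PF = 0 (lagging, φ = 90.0°)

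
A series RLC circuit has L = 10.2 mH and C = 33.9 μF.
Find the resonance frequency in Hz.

Step 1 — Resonance condition Im(Z)=0 gives ω₀ = 1/√(LC).
Step 2 — ω₀ = 1/√(0.0102·3.39e-05) = 1701 rad/s.
Step 3 — f₀ = ω₀/(2π) = 270.7 Hz.

f₀ = 270.7 Hz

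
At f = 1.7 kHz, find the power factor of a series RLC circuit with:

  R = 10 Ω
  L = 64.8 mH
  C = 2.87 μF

Step 1 — Angular frequency: ω = 2π·f = 2π·1700 = 1.068e+04 rad/s.
Step 2 — Component impedances:
  R: Z = R = 10 Ω
  L: Z = jωL = j·1.068e+04·0.0648 = 0 + j692.2 Ω
  C: Z = 1/(jωC) = -j/(ω·C) = 0 - j32.62 Ω
Step 3 — Series combination: Z_total = R + L + C = 10 + j659.5 Ω = 659.6∠89.1° Ω.
Step 4 — Power factor: PF = cos(φ) = Re(Z)/|Z| = 10/659.6 = 0.01516.
Step 5 — Type: Im(Z) = 659.5 ⇒ lagging (phase φ = 89.1°).

PF = 0.01516 (lagging, φ = 89.1°)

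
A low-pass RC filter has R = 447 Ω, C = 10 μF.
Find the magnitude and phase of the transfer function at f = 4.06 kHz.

Step 1 — Angular frequency: ω = 2π·4060 = 2.551e+04 rad/s.
Step 2 — Transfer function: H(jω) = 1/(1 + jωRC).
Step 3 — Denominator: 1 + jωRC = 1 + j·2.551e+04·447·1e-05 = 1 + j114.
Step 4 — H = 7.69e-05 - j0.008769.
Step 5 — Magnitude: |H| = 0.008769 (-41.1 dB); phase: φ = -89.5°.

|H| = 0.008769 (-41.1 dB), φ = -89.5°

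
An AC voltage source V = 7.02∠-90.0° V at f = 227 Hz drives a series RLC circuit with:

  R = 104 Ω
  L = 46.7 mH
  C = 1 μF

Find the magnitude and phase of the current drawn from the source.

Step 1 — Angular frequency: ω = 2π·f = 2π·227 = 1426 rad/s.
Step 2 — Component impedances:
  R: Z = R = 104 Ω
  L: Z = jωL = j·1426·0.0467 = 0 + j66.61 Ω
  C: Z = 1/(jωC) = -j/(ω·C) = 0 - j701.1 Ω
Step 3 — Series combination: Z_total = R + L + C = 104 - j634.5 Ω = 643∠-80.7° Ω.
Step 4 — Source phasor: V = 7.02∠-90.0° V = 0 - j7.02 V.
Step 5 — Ohm's law: I = V / Z_total = (0 - j7.02) / (104 - j634.5) = 0.01077 - j0.001766 A.
Step 6 — Convert to polar: |I| = 0.01092 A, ∠I = -9.3°.

I = 0.01092∠-9.3° A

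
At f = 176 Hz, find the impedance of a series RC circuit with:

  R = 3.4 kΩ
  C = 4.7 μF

Step 1 — Angular frequency: ω = 2π·f = 2π·176 = 1106 rad/s.
Step 2 — Component impedances:
  R: Z = R = 3400 Ω
  C: Z = 1/(jωC) = -j/(ω·C) = 0 - j192.4 Ω
Step 3 — Series combination: Z_total = R + C = 3400 - j192.4 Ω = 3405∠-3.2° Ω.

Z = 3400 - j192.4 Ω = 3405∠-3.2° Ω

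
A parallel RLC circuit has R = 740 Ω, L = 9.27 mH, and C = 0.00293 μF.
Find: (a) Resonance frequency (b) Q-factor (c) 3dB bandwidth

Step 1 — Resonance: ω₀ = 1/√(LC) = 1/√(0.00927·2.93e-09) = 1.919e+05 rad/s.
Step 2 — f₀ = ω₀/(2π) = 3.054e+04 Hz.
Step 3 — Parallel Q: Q = R/(ω₀L) = 740/(1.919e+05·0.00927) = 0.416.
Step 4 — Bandwidth: Δω = ω₀/Q = 4.612e+05 rad/s; BW = Δω/(2π) = 7.34e+04 Hz.

(a) f₀ = 3.054e+04 Hz  (b) Q = 0.416  (c) BW = 7.34e+04 Hz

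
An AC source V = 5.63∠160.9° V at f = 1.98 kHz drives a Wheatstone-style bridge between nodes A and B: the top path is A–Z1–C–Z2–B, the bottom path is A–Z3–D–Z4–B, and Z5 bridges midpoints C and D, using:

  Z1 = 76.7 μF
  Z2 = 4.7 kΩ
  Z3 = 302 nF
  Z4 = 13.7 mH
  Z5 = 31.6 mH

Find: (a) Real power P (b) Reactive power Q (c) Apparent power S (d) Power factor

Step 1 — Angular frequency: ω = 2π·f = 2π·1980 = 1.244e+04 rad/s.
Step 2 — Component impedances:
  Z1: Z = 1/(jωC) = -j/(ω·C) = 0 - j1.048 Ω
  Z2: Z = R = 4700 Ω
  Z3: Z = 1/(jωC) = -j/(ω·C) = 0 - j266.2 Ω
  Z4: Z = jωL = j·1.244e+04·0.0137 = 0 + j170.4 Ω
  Z5: Z = jωL = j·1.244e+04·0.0316 = 0 + j393.1 Ω
Step 3 — Bridge requires nodal analysis (the Z5 bridge couples midpoints C and D, so the two paths cannot be reduced to a simple series/parallel combination). Setting node B to ground and injecting 1 A at node A, the 3-node admittance system at A, C, D solves to V_A = Z_AB = 91.02 - j645.5 Ω = 651.9∠-82.0° Ω.
Step 4 — Source phasor: V = 5.63∠160.9° V = -5.32 + j1.842 V.
Step 5 — Current: I = V / Z = -0.003938 - j0.007687 A = 0.008637∠-117.1° A.
Step 6 — Complex power: S = V·I* = 0.006789 - j0.04815 VA.
Step 7 — Real power: P = Re(S) = 0.006789 W.
Step 8 — Reactive power: Q = Im(S) = -0.04815 VAR.
Step 9 — Apparent power: |S| = 0.04862 VA.
Step 10 — Power factor: PF = P/|S| = 0.1396 (leading).

(a) P = 0.006789 W  (b) Q = -0.04815 VAR  (c) S = 0.04862 VA  (d) PF = 0.1396 (leading)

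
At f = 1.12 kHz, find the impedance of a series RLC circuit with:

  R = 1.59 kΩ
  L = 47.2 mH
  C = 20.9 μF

Step 1 — Angular frequency: ω = 2π·f = 2π·1120 = 7037 rad/s.
Step 2 — Component impedances:
  R: Z = R = 1590 Ω
  L: Z = jωL = j·7037·0.0472 = 0 + j332.2 Ω
  C: Z = 1/(jωC) = -j/(ω·C) = 0 - j6.799 Ω
Step 3 — Series combination: Z_total = R + L + C = 1590 + j325.4 Ω = 1623∠11.6° Ω.

Z = 1590 + j325.4 Ω = 1623∠11.6° Ω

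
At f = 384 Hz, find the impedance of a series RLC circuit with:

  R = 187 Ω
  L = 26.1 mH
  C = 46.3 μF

Step 1 — Angular frequency: ω = 2π·f = 2π·384 = 2413 rad/s.
Step 2 — Component impedances:
  R: Z = R = 187 Ω
  L: Z = jωL = j·2413·0.0261 = 0 + j62.97 Ω
  C: Z = 1/(jωC) = -j/(ω·C) = 0 - j8.952 Ω
Step 3 — Series combination: Z_total = R + L + C = 187 + j54.02 Ω = 194.6∠16.1° Ω.

Z = 187 + j54.02 Ω = 194.6∠16.1° Ω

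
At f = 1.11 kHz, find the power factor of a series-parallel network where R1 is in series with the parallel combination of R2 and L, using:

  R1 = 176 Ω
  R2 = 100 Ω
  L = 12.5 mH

Step 1 — Angular frequency: ω = 2π·f = 2π·1110 = 6974 rad/s.
Step 2 — Component impedances:
  R1: Z = R = 176 Ω
  R2: Z = R = 100 Ω
  L: Z = jωL = j·6974·0.0125 = 0 + j87.18 Ω
Step 3 — Parallel branch: R2 || L = 1/(1/R2 + 1/L) = 43.18 + j49.53 Ω.
Step 4 — Series with R1: Z_total = R1 + (R2 || L) = 219.2 + j49.53 Ω = 224.7∠12.7° Ω.
Step 5 — Power factor: PF = cos(φ) = Re(Z)/|Z| = 219.18/224.71 = 0.9754.
Step 6 — Type: Im(Z) = 49.53 ⇒ lagging (phase φ = 12.7°).

PF = 0.9754 (lagging, φ = 12.7°)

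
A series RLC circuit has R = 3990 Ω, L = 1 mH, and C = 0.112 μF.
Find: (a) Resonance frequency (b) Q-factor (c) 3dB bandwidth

Step 1 — Resonance: ω₀ = 1/√(LC) = 1/√(0.001·1.12e-07) = 9.449e+04 rad/s.
Step 2 — f₀ = ω₀/(2π) = 1.504e+04 Hz.
Step 3 — Series Q: Q = ω₀L/R = 9.449e+04·0.001/3990 = 0.02368.
Step 4 — Bandwidth: Δω = ω₀/Q = 3.99e+06 rad/s; BW = Δω/(2π) = 6.35e+05 Hz.

(a) f₀ = 1.504e+04 Hz  (b) Q = 0.02368  (c) BW = 6.35e+05 Hz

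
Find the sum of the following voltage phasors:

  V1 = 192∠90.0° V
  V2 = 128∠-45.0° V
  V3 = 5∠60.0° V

Step 1 — Convert each phasor to rectangular form:
  V1 = 192·(cos(90.0°) + j·sin(90.0°)) = 0 + j192 V
  V2 = 128·(cos(-45.0°) + j·sin(-45.0°)) = 90.51 - j90.51 V
  V3 = 5·(cos(60.0°) + j·sin(60.0°)) = 2.5 + j4.33 V
Step 2 — Sum components: V_total = 93.01 + j105.8 V.
Step 3 — Convert to polar: |V_total| = 140.9 V, ∠V_total = 48.7°.

V_total = 140.9∠48.7° V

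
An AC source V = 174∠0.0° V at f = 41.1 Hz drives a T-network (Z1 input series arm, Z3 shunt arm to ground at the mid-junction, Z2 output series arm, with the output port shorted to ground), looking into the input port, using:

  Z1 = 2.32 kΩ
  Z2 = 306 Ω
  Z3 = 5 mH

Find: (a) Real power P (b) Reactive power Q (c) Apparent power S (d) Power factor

Step 1 — Angular frequency: ω = 2π·f = 2π·41.1 = 258.2 rad/s.
Step 2 — Component impedances:
  Z1: Z = R = 2320 Ω
  Z2: Z = R = 306 Ω
  Z3: Z = jωL = j·258.2·0.005 = 0 + j1.291 Ω
Step 3 — With the output port shorted to ground, the output series arm Z2 runs from the junction to ground; the shunt arm Z3 also runs from the junction to ground. They appear in parallel: Z3 || Z2 = 0.005448 + j1.291 Ω.
Step 4 — Series with input arm Z1: Z_in = Z1 + (Z3 || Z2) = 2320 + j1.291 Ω = 2320∠0.0° Ω.
Step 5 — Source phasor: V = 174∠0.0° V = 174 V.
Step 6 — Current: I = V / Z = 0.075 - j4.174e-05 A = 0.075∠-0.0° A.
Step 7 — Complex power: S = V·I* = 13.05 + j0.007263 VA.
Step 8 — Real power: P = Re(S) = 13.05 W.
Step 9 — Reactive power: Q = Im(S) = 0.007263 VAR.
Step 10 — Apparent power: |S| = 13.05 VA.
Step 11 — Power factor: PF = P/|S| = 1 (lagging).

(a) P = 13.05 W  (b) Q = 0.007263 VAR  (c) S = 13.05 VA  (d) PF = 1 (lagging)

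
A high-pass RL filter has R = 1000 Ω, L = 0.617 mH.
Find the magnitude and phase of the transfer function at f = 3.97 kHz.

Step 1 — Angular frequency: ω = 2π·3970 = 2.494e+04 rad/s.
Step 2 — Transfer function: H(jω) = jωL/(R + jωL).
Step 3 — Numerator jωL = j·15.39; denominator R + jωL = 1000 + j15.39.
Step 4 — H = 0.0002368 + j0.01539.
Step 5 — Magnitude: |H| = 0.01539 (-36.3 dB); phase: φ = 89.1°.

|H| = 0.01539 (-36.3 dB), φ = 89.1°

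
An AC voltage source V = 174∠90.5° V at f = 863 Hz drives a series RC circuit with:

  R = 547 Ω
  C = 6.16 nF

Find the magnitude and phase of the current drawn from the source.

Step 1 — Angular frequency: ω = 2π·f = 2π·863 = 5422 rad/s.
Step 2 — Component impedances:
  R: Z = R = 547 Ω
  C: Z = 1/(jωC) = -j/(ω·C) = 0 - j2.994e+04 Ω
Step 3 — Series combination: Z_total = R + C = 547 - j2.994e+04 Ω = 2.994e+04∠-89.0° Ω.
Step 4 — Source phasor: V = 174∠90.5° V = -1.518 + j174 V.
Step 5 — Ohm's law: I = V / Z_total = (-1.518 + j174) / (547 - j2.994e+04) = -0.005811 + j5.545e-05 A.
Step 6 — Convert to polar: |I| = 0.005811 A, ∠I = 179.5°.

I = 0.005811∠179.5° A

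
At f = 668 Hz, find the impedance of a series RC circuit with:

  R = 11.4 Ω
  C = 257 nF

Step 1 — Angular frequency: ω = 2π·f = 2π·668 = 4197 rad/s.
Step 2 — Component impedances:
  R: Z = R = 11.4 Ω
  C: Z = 1/(jωC) = -j/(ω·C) = 0 - j927.1 Ω
Step 3 — Series combination: Z_total = R + C = 11.4 - j927.1 Ω = 927.1∠-89.3° Ω.

Z = 11.4 - j927.1 Ω = 927.1∠-89.3° Ω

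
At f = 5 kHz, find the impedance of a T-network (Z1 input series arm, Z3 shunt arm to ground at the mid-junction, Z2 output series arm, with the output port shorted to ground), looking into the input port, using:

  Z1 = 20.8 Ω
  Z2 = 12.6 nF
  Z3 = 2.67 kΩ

Step 1 — Angular frequency: ω = 2π·f = 2π·5000 = 3.142e+04 rad/s.
Step 2 — Component impedances:
  Z1: Z = R = 20.8 Ω
  Z2: Z = 1/(jωC) = -j/(ω·C) = 0 - j2526 Ω
  Z3: Z = R = 2670 Ω
Step 3 — With the output port shorted to ground, the output series arm Z2 runs from the junction to ground; the shunt arm Z3 also runs from the junction to ground. They appear in parallel: Z3 || Z2 = 1261 - j1333 Ω.
Step 4 — Series with input arm Z1: Z_in = Z1 + (Z3 || Z2) = 1282 - j1333 Ω = 1849∠-46.1° Ω.

Z = 1282 - j1333 Ω = 1849∠-46.1° Ω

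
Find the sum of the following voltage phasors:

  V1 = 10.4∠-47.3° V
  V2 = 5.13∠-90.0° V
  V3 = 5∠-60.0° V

Step 1 — Convert each phasor to rectangular form:
  V1 = 10.4·(cos(-47.3°) + j·sin(-47.3°)) = 7.053 - j7.643 V
  V2 = 5.13·(cos(-90.0°) + j·sin(-90.0°)) = 0 - j5.13 V
  V3 = 5·(cos(-60.0°) + j·sin(-60.0°)) = 2.5 - j4.33 V
Step 2 — Sum components: V_total = 9.553 - j17.1 V.
Step 3 — Convert to polar: |V_total| = 19.59 V, ∠V_total = -60.8°.

V_total = 19.59∠-60.8° V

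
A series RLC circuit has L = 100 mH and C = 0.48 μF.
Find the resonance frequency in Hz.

Step 1 — Resonance condition Im(Z)=0 gives ω₀ = 1/√(LC).
Step 2 — ω₀ = 1/√(0.1·4.8e-07) = 4564 rad/s.
Step 3 — f₀ = ω₀/(2π) = 726.4 Hz.

f₀ = 726.4 Hz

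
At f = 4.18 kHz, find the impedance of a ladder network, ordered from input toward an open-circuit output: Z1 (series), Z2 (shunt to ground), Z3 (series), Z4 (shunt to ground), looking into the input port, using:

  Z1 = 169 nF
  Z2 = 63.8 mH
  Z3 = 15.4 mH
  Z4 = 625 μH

Step 1 — Angular frequency: ω = 2π·f = 2π·4180 = 2.626e+04 rad/s.
Step 2 — Component impedances:
  Z1: Z = 1/(jωC) = -j/(ω·C) = 0 - j225.3 Ω
  Z2: Z = jωL = j·2.626e+04·0.0638 = 0 + j1676 Ω
  Z3: Z = jωL = j·2.626e+04·0.0154 = 0 + j404.5 Ω
  Z4: Z = jωL = j·2.626e+04·0.000625 = 0 + j16.41 Ω
Step 3 — Ladder network (open output): work backward from the far end, alternating series and parallel combinations. Z_in = 0 + j111.1 Ω = 111.1∠90.0° Ω.

Z = 0 + j111.1 Ω = 111.1∠90.0° Ω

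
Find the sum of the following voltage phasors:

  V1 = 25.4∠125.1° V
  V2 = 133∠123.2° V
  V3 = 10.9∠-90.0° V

Step 1 — Convert each phasor to rectangular form:
  V1 = 25.4·(cos(125.1°) + j·sin(125.1°)) = -14.61 + j20.78 V
  V2 = 133·(cos(123.2°) + j·sin(123.2°)) = -72.83 + j111.3 V
  V3 = 10.9·(cos(-90.0°) + j·sin(-90.0°)) = 0 - j10.9 V
Step 2 — Sum components: V_total = -87.43 + j121.2 V.
Step 3 — Convert to polar: |V_total| = 149.4 V, ∠V_total = 125.8°.

V_total = 149.4∠125.8° V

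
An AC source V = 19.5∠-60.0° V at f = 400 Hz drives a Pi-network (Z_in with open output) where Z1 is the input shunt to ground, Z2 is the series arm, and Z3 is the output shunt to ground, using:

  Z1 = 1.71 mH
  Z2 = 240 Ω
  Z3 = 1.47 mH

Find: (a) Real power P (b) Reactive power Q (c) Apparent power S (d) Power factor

Step 1 — Angular frequency: ω = 2π·f = 2π·400 = 2513 rad/s.
Step 2 — Component impedances:
  Z1: Z = jωL = j·2513·0.00171 = 0 + j4.298 Ω
  Z2: Z = R = 240 Ω
  Z3: Z = jωL = j·2513·0.00147 = 0 + j3.695 Ω
Step 3 — With open output, the series arm Z2 and the output shunt Z3 appear in series to ground: Z2 + Z3 = 240 + j3.695 Ω.
Step 4 — Parallel with input shunt Z1: Z_in = Z1 || (Z2 + Z3) = 0.07687 + j4.295 Ω = 4.296∠89.0° Ω.
Step 5 — Source phasor: V = 19.5∠-60.0° V = 9.75 - j16.89 V.
Step 6 — Current: I = V / Z = -3.89 - j2.34 A = 4.539∠-149.0° A.
Step 7 — Complex power: S = V·I* = 1.584 + j88.5 VA.
Step 8 — Real power: P = Re(S) = 1.584 W.
Step 9 — Reactive power: Q = Im(S) = 88.5 VAR.
Step 10 — Apparent power: |S| = 88.52 VA.
Step 11 — Power factor: PF = P/|S| = 0.0179 (lagging).

(a) P = 1.584 W  (b) Q = 88.5 VAR  (c) S = 88.52 VA  (d) PF = 0.0179 (lagging)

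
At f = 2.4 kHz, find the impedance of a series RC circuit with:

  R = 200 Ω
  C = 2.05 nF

Step 1 — Angular frequency: ω = 2π·f = 2π·2400 = 1.508e+04 rad/s.
Step 2 — Component impedances:
  R: Z = R = 200 Ω
  C: Z = 1/(jωC) = -j/(ω·C) = 0 - j3.235e+04 Ω
Step 3 — Series combination: Z_total = R + C = 200 - j3.235e+04 Ω = 3.235e+04∠-89.6° Ω.

Z = 200 - j3.235e+04 Ω = 3.235e+04∠-89.6° Ω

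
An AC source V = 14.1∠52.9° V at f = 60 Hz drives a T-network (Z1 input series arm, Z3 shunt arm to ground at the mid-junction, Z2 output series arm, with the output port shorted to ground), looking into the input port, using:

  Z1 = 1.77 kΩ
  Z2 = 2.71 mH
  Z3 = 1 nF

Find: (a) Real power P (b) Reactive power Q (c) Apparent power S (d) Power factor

Step 1 — Angular frequency: ω = 2π·f = 2π·60 = 377 rad/s.
Step 2 — Component impedances:
  Z1: Z = R = 1770 Ω
  Z2: Z = jωL = j·377·0.00271 = 0 + j1.022 Ω
  Z3: Z = 1/(jωC) = -j/(ω·C) = 0 - j2.653e+06 Ω
Step 3 — With the output port shorted to ground, the output series arm Z2 runs from the junction to ground; the shunt arm Z3 also runs from the junction to ground. They appear in parallel: Z3 || Z2 = 0 + j1.022 Ω.
Step 4 — Series with input arm Z1: Z_in = Z1 + (Z3 || Z2) = 1770 + j1.022 Ω = 1770∠0.0° Ω.
Step 5 — Source phasor: V = 14.1∠52.9° V = 8.505 + j11.25 V.
Step 6 — Current: I = V / Z = 0.004809 + j0.006351 A = 0.007966∠52.9° A.
Step 7 — Complex power: S = V·I* = 0.1123 + j6.483e-05 VA.
Step 8 — Real power: P = Re(S) = 0.1123 W.
Step 9 — Reactive power: Q = Im(S) = 6.483e-05 VAR.
Step 10 — Apparent power: |S| = 0.1123 VA.
Step 11 — Power factor: PF = P/|S| = 1 (lagging).

(a) P = 0.1123 W  (b) Q = 6.483e-05 VAR  (c) S = 0.1123 VA  (d) PF = 1 (lagging)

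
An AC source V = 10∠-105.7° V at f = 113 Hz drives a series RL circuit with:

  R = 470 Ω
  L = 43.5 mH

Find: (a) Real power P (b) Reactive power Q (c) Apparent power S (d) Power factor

Step 1 — Angular frequency: ω = 2π·f = 2π·113 = 710 rad/s.
Step 2 — Component impedances:
  R: Z = R = 470 Ω
  L: Z = jωL = j·710·0.0435 = 0 + j30.88 Ω
Step 3 — Series combination: Z_total = R + L = 470 + j30.88 Ω = 471∠3.8° Ω.
Step 4 — Source phasor: V = 10∠-105.7° V = -2.706 - j9.627 V.
Step 5 — Current: I = V / Z = -0.007073 - j0.02002 A = 0.02123∠-109.5° A.
Step 6 — Complex power: S = V·I* = 0.2119 + j0.01392 VA.
Step 7 — Real power: P = Re(S) = 0.2119 W.
Step 8 — Reactive power: Q = Im(S) = 0.01392 VAR.
Step 9 — Apparent power: |S| = 0.2123 VA.
Step 10 — Power factor: PF = P/|S| = 0.9978 (lagging).

(a) P = 0.2119 W  (b) Q = 0.01392 VAR  (c) S = 0.2123 VA  (d) PF = 0.9978 (lagging)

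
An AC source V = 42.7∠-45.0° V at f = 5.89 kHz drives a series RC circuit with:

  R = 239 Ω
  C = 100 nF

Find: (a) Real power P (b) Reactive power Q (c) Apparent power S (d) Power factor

Step 1 — Angular frequency: ω = 2π·f = 2π·5890 = 3.701e+04 rad/s.
Step 2 — Component impedances:
  R: Z = R = 239 Ω
  C: Z = 1/(jωC) = -j/(ω·C) = 0 - j270.2 Ω
Step 3 — Series combination: Z_total = R + C = 239 - j270.2 Ω = 360.7∠-48.5° Ω.
Step 4 — Source phasor: V = 42.7∠-45.0° V = 30.19 - j30.19 V.
Step 5 — Current: I = V / Z = 0.1181 + j0.007242 A = 0.1184∠3.5° A.
Step 6 — Complex power: S = V·I* = 3.349 - j3.786 VA.
Step 7 — Real power: P = Re(S) = 3.349 W.
Step 8 — Reactive power: Q = Im(S) = -3.786 VAR.
Step 9 — Apparent power: |S| = 5.054 VA.
Step 10 — Power factor: PF = P/|S| = 0.6625 (leading).

(a) P = 3.349 W  (b) Q = -3.786 VAR  (c) S = 5.054 VA  (d) PF = 0.6625 (leading)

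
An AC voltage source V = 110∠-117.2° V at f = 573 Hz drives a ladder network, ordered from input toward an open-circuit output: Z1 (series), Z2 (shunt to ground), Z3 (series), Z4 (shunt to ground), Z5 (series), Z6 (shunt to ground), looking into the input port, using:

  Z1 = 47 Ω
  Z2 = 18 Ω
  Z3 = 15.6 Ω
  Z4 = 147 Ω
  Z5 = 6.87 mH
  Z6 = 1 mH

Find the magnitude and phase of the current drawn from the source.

Step 1 — Angular frequency: ω = 2π·f = 2π·573 = 3600 rad/s.
Step 2 — Component impedances:
  Z1: Z = R = 47 Ω
  Z2: Z = R = 18 Ω
  Z3: Z = R = 15.6 Ω
  Z4: Z = R = 147 Ω
  Z5: Z = jωL = j·3600·0.00687 = 0 + j24.73 Ω
  Z6: Z = jωL = j·3600·0.001 = 0 + j3.6 Ω
Step 3 — Ladder network (open output): work backward from the far end, alternating series and parallel combinations. Z_in = 59.42 + j3.922 Ω = 59.55∠3.8° Ω.
Step 4 — Source phasor: V = 110∠-117.2° V = -50.28 - j97.84 V.
Step 5 — Ohm's law: I = V / Z_total = (-50.28 - j97.84) / (59.42 + j3.922) = -0.9507 - j1.584 A.
Step 6 — Convert to polar: |I| = 1.847 A, ∠I = -121.0°.

I = 1.847∠-121.0° A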